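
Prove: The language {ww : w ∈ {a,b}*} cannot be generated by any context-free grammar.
Assume for contradiction that L is context-free, and let p ≥ 1 be the pumping length given by the pumping lemma for CFLs.
Choose s = a^p b^p a^p b^p. Then s ∈ L (take w = a^p b^p) and |s| = 4p ≥ p.
By the CFL pumping lemma, s = uvxyz for some u, v, x, y, z with |vxy| ≤ p, |vy| ≥ 1, and uv^i xy^i z ∈ L for every i ≥ 0.

Write s as four blocks A₁ B₁ A₂ B₂ with A₁ = A₂ = a^p and B₁ = B₂ = b^p. Since |vxy| ≤ p, the window vxy lies inside at most two adjacent blocks. Take i = 0 and let t = uxz, so |t| = 4p − |vy| with 1 ≤ |vy| ≤ p. If |t| is odd, t ∉ L immediately, so assume |vy| is even (hence |vy| ≥ 2) and |t|/2 = 2p − |vy|/2, which satisfies p ≤ |t|/2 ≤ 2p − 1.

Case 1 (vxy inside A₁B₁): t = a^(p−j) b^(p−l) a^p b^p with j + l = |vy|. The second half of t has length < 2p, so it is a suffix of the trailing a^p b^p and ends in b; the first half is a^(p−j) b^(p−l) a^((j+l)/2), which ends in a because (j+l)/2 ≥ 1. The halves differ, so t ∉ L.

Case 2 (vxy inside B₁A₂, straddling the middle): t = a^p b^(p−j) a^(p−l) b^p with j + l = |vy|. If t = ww, then w is a prefix of t of length ≥ p, so w begins with a^p; and w is a suffix of t of length ≥ p, so w ends with b^p. That forces |w| ≥ 2p, contradicting |w| = |t|/2 ≤ 2p − 1. So t ∉ L.

Case 3 (vxy inside A₂B₂): t = a^p b^p a^(p−j) b^(p−l) with j + l = |vy|. The first half of t is a prefix of a^p b^p, so it begins with a; the second half is b^((j+l)/2) a^(p−j) b^(p−l), which begins with b. The halves differ, so t ∉ L.

In every case uv⁰xy⁰z = uxz ∉ L.

This contradicts the CFL pumping lemma, which requires uv^i xy^i z ∈ L for all i ≥ 0.
Hence L = {ww : w ∈ {a,b}*} is not context-free. ∎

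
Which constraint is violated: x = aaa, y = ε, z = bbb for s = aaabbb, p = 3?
Violated: |y| > 0

The decomposition x = aaa, y = ε, z = bbb for s = aaabbb with p = 3
violates the constraint: |y| > 0

|y| = 0, but the pumping lemma requires |y| > 0 (y must be non-empty).

Pumping lemma constraints:
1. xyz = s (decomposition is valid)
2. |xy| ≤ p
3. |y| > 0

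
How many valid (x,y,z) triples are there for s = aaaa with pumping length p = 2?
3

For s = 'aaaa' with pumping length p = 2:

Constraints: |xy| ≤ 2, |y| > 0

Valid decompositions (|xy| ≤ p, |y| ≥ 1):
  • x='', y='a', z='aaa'
  • x='a', y='a', z='aa'
  • x='', y='aa', z='aa'

Total count: 3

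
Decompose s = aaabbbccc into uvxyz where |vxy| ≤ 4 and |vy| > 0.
u='aa', v='a', x='bb', y='b', z='ccc'

For s = aaabbbccc with pumping length p = 4:

One valid decomposition:
- u = 'aa'
- v = 'a'
- x = 'bb'
- y = 'b'
- z = 'ccc'

Verification:
- uvxyz = 'aa' + 'a' + 'bb' + 'b' + 'ccc' = aaabbbccc ✓
- |vxy| = |'abbb'| = 4 ≤ 4 ✓
- |vy| = |'ab'| = 2 > 0 ✓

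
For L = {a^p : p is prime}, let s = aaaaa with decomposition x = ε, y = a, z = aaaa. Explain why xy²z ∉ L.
xy²z = aaaaaa ∉ L

Pumping with i = 2 replaces y = a by y² = aa:
- Original: s = xyz = aaaaa; aaaaa has length 5, which is prime, so it is in L
- Pumped: xy²z = ε · aa · aaaa = aaaaaa
- aaaaaa has length 6 = 2 × 3, which is not prime, so it is not in L

The pumping lemma would require xy²z ∈ L, so this decomposition yields a contradiction.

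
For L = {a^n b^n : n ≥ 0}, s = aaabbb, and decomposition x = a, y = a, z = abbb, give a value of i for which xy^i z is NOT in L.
i = 2

xy²z = a · aa · abbb = aaaabbb; aaaabbb has 4 a's and 3 b's; 4 ≠ 3, so it is not in L.
(Other choices also work, e.g. i = 0, 3; only i = 1 is guaranteed to stay in L since xy¹z = s.)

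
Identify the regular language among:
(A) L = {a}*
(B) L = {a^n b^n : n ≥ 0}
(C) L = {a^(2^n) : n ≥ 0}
(A) {a}*

(A) L = {a}* is regular.

This can be recognized by a finite automaton (DFA/NFA).
Regular expressions like {a}* define regular languages.

The other choices are not regular:
- {a^(2^n) : n ≥ 0}: After pumping, length is no longer a power of 2
- {a^n b^n : n ≥ 0}: After pumping, the number of a's and b's become unequal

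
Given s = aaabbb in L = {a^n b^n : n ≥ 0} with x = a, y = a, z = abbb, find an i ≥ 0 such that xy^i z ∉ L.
i = 3

xy³z = a · aaa · abbb = aaaaabbb; aaaaabbb has 5 a's and 3 b's; 5 ≠ 3, so it is not in L.
(Other choices also work, e.g. i = 0, 2; only i = 1 is guaranteed to stay in L since xy¹z = s.)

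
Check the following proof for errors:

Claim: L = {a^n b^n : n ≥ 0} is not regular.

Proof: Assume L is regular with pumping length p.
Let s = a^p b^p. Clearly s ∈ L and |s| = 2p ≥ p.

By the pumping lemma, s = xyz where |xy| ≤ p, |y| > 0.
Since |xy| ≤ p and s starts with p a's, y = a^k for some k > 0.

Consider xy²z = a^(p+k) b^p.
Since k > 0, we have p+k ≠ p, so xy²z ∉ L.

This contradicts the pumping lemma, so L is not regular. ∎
The proof is correct.

This proof is valid because:
1. The string s = a^p b^p is correctly in L
2. The decomposition analysis is correct: y must consist only of a's
3. The contradiction is valid: pumping increases a's but not b's
4. The conclusion follows logically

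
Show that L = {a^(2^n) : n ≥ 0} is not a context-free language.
Assume for contradiction that L is context-free, and let p ≥ 1 be the pumping length given by the pumping lemma for CFLs.
Choose s = a^(2^p). Then s ∈ L and |s| = 2^p ≥ p.
By the CFL pumping lemma, s = uvxyz for some u, v, x, y, z with |vxy| ≤ p, |vy| ≥ 1, and uv^i xy^i z ∈ L for every i ≥ 0.
All symbols are a's, so only lengths matter: let k = |vy|, with 1 ≤ k ≤ |vxy| ≤ p < 2^p.

Take i = 2: |uv²xy²z| = 2^p + k, and 2^p < 2^p + k < 2^p + 2^p = 2^(p+1).
So the length lies strictly between consecutive powers of two and is not a power of 2; uv²xy²z ∉ L.

This contradicts the CFL pumping lemma, which requires uv^i xy^i z ∈ L for all i ≥ 0.
Hence L = {a^(2^n) : n ≥ 0} is not context-free. ∎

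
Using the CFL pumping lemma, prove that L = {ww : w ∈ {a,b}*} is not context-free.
Assume for contradiction that L is context-free, and let p ≥ 1 be the pumping length given by the pumping lemma for CFLs.
Choose s = a^p b^p a^p b^p. Then s ∈ L (take w = a^p b^p) and |s| = 4p ≥ p.
By the CFL pumping lemma, s = uvxyz for some u, v, x, y, z with |vxy| ≤ p, |vy| ≥ 1, and uv^i xy^i z ∈ L for every i ≥ 0.

Write s as four blocks A₁ B₁ A₂ B₂ with A₁ = A₂ = a^p and B₁ = B₂ = b^p. Since |vxy| ≤ p, the window vxy lies inside at most two adjacent blocks. Take i = 0 and let t = uxz, so |t| = 4p − |vy| with 1 ≤ |vy| ≤ p. If |t| is odd, t ∉ L immediately, so assume |vy| is even (hence |vy| ≥ 2) and |t|/2 = 2p − |vy|/2, which satisfies p ≤ |t|/2 ≤ 2p − 1.

Case 1 (vxy inside A₁B₁): t = a^(p−j) b^(p−l) a^p b^p with j + l = |vy|. The second half of t has length < 2p, so it is a suffix of the trailing a^p b^p and ends in b; the first half is a^(p−j) b^(p−l) a^((j+l)/2), which ends in a because (j+l)/2 ≥ 1. The halves differ, so t ∉ L.

Case 2 (vxy inside B₁A₂, straddling the middle): t = a^p b^(p−j) a^(p−l) b^p with j + l = |vy|. If t = ww, then w is a prefix of t of length ≥ p, so w begins with a^p; and w is a suffix of t of length ≥ p, so w ends with b^p. That forces |w| ≥ 2p, contradicting |w| = |t|/2 ≤ 2p − 1. So t ∉ L.

Case 3 (vxy inside A₂B₂): t = a^p b^p a^(p−j) b^(p−l) with j + l = |vy|. The first half of t is a prefix of a^p b^p, so it begins with a; the second half is b^((j+l)/2) a^(p−j) b^(p−l), which begins with b. The halves differ, so t ∉ L.

In every case uv⁰xy⁰z = uxz ∉ L.

This contradicts the CFL pumping lemma, which requires uv^i xy^i z ∈ L for all i ≥ 0.
Hence L = {ww : w ∈ {a,b}*} is not context-free. ∎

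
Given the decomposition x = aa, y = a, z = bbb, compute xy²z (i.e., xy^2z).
aaaabbb

Given x = 'aa', y = 'a', z = 'bbb' and i = 2:

xy^2z = x + y·y·...·y (2 times) + z
       = 'aa' + 'a'^2 + 'bbb'
       = 'aa' + 'aa' + 'bbb'
       = 'aaaabbb'

The pumped string is 'aaaabbb' with length 7.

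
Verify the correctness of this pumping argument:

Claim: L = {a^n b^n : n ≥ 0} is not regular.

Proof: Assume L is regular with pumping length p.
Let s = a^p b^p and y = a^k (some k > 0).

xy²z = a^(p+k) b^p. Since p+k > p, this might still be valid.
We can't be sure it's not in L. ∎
The proof is INCORRECT.

Error: The conclusion is wrong.
xy²z = a^(p+k) b^p is definitely NOT in L because the number of a's (p+k) ≠ number of b's (p).
The proof incorrectly doubts what is actually a valid contradiction.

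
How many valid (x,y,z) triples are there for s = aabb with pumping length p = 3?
6

For s = 'aabb' with pumping length p = 3:

Constraints: |xy| ≤ 3, |y| > 0

Valid decompositions (|xy| ≤ p, |y| ≥ 1):
  • x='', y='a', z='abb'
  • x='a', y='a', z='bb'
  • x='', y='aa', z='bb'
  • x='aa', y='b', z='b'
  • x='a', y='ab', z='b'
  • x='', y='aab', z='b'

Total count: 6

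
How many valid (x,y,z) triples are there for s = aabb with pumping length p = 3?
6

For s = 'aabb' with pumping length p = 3:

Constraints: |xy| ≤ 3, |y| > 0

Valid decompositions (|xy| ≤ p, |y| ≥ 1):
  • x='', y='a', z='abb'
  • x='a', y='a', z='bb'
  • x='', y='aa', z='bb'
  • x='aa', y='b', z='b'
  • x='a', y='ab', z='b'
  • x='', y='aab', z='b'

Total count: 6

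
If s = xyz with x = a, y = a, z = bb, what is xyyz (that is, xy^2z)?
aaabb

Given x = 'a', y = 'a', z = 'bb' and i = 2:

xy^2z = x + y·y·...·y (2 times) + z
       = 'a' + 'a'^2 + 'bb'
       = 'a' + 'aa' + 'bb'
       = 'aaabb'

The pumped string is 'aaabb' with length 5.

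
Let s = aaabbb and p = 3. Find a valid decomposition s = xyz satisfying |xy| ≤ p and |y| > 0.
x = 'a', y = 'a', z = 'abbb'

For s = aaabbb and p = 3, one valid decomposition is:
- x = 'a' (length 1)
- y = 'a' (length 1)
- z = 'abbb' (length 4)

Verification:
- xyz = 'a' + 'a' + 'abbb' = aaabbb ✓
- |xy| = 2 ≤ 3 ✓
- |y| = 1 > 0 ✓

All pumping lemma constraints are satisfied.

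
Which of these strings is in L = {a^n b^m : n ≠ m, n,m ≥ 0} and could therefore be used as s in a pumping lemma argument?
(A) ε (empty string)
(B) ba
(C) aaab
(C) aaab

The pumping lemma is applied to a string s that lies in L, so first check membership of each option:
- (A) ε = a^0 b^0 has n = m = 0, so it is not in L ✗
- (B) ba has an a after a b, so it is not of the form a^n b^m and is not in L ✗
- (C) aaab = a^3 b^1 with 3 ≠ 1, so it is in L ✓

Only (C) aaab is in L, so it is the only candidate that could play the role of s.
(In a complete proof one picks s in terms of the pumping length p so that |s| ≥ p is guaranteed; a fixed string like aaab illustrates the shape of such an s.)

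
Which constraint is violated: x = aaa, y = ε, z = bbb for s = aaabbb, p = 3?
Violated: |y| > 0

The decomposition x = aaa, y = ε, z = bbb for s = aaabbb with p = 3
violates the constraint: |y| > 0

|y| = 0, but the pumping lemma requires |y| > 0 (y must be non-empty).

Pumping lemma constraints:
1. xyz = s (decomposition is valid)
2. |xy| ≤ p
3. |y| > 0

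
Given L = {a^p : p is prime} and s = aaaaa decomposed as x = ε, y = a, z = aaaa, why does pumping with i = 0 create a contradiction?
xy⁰z = aaaa ∉ L

Pumping with i = 0 replaces y = a by y⁰ = ε:
- Original: s = xyz = aaaaa; aaaaa has length 5, which is prime, so it is in L
- Pumped: xy⁰z = ε · ε · aaaa = aaaa
- aaaa has length 4 = 2 × 2, which is not prime, so it is not in L

The pumping lemma would require xy⁰z ∈ L, so this decomposition yields a contradiction.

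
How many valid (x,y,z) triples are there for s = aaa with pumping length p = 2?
3

For s = 'aaa' with pumping length p = 2:

Constraints: |xy| ≤ 2, |y| > 0

Valid decompositions (|xy| ≤ p, |y| ≥ 1):
  • x='', y='a', z='aa'
  • x='a', y='a', z='a'
  • x='', y='aa', z='a'

Total count: 3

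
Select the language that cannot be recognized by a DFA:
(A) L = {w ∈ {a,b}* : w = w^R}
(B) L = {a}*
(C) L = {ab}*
(A) {w ∈ {a,b}* : w = w^R}

(A) L = {w ∈ {a,b}* : w = w^R} is NOT regular.

The pumping lemma can be used to prove this:
After pumping, the string is no longer symmetric

The other languages are regular because they can be recognized by finite automata.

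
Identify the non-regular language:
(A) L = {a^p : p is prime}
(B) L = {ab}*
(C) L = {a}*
(A) {a^p : p is prime}

(A) L = {a^p : p is prime} is NOT regular.

The pumping lemma can be used to prove this:
After pumping, the length becomes composite

The other languages are regular because they can be recognized by finite automata.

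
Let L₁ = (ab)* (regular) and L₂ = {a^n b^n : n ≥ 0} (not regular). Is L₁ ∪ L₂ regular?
No — L₁ ∪ L₂ is not regular.

Let U = (ab)* ∪ {a^n b^n}. If U were regular, then U ∩ aa*bb* would be regular (closure under intersection with a regular language). But (ab)* ∩ aa*bb* = {ab} and {a^n b^n} ∩ aa*bb* = {a^n b^n : n ≥ 1}, so U ∩ aa*bb* = {a^n b^n : n ≥ 1}, which is not regular. Hence U is not regular.

Note that the bare facts "L₁ regular, L₂ non-regular" do not settle the question by themselves: the closure of regular languages under ∪, ∩, complement and difference applies only when BOTH operands are regular. With a non-regular operand the result can come out regular or non-regular depending on the specific languages, so one has to work out L₁ ∪ L₂ for this particular pair, as above.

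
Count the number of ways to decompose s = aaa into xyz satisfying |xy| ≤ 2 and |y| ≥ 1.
3

For s = 'aaa' with pumping length p = 2:

Constraints: |xy| ≤ 2, |y| > 0

Valid decompositions (|xy| ≤ p, |y| ≥ 1):
  • x='', y='a', z='aa'
  • x='a', y='a', z='a'
  • x='', y='aa', z='a'

Total count: 3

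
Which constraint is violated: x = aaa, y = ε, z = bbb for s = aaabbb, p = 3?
Violated: |y| > 0

The decomposition x = aaa, y = ε, z = bbb for s = aaabbb with p = 3
violates the constraint: |y| > 0

|y| = 0, but the pumping lemma requires |y| > 0 (y must be non-empty).

Pumping lemma constraints:
1. xyz = s (decomposition is valid)
2. |xy| ≤ p
3. |y| > 0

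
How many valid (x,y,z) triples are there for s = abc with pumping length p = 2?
3

For s = 'abc' with pumping length p = 2:

Constraints: |xy| ≤ 2, |y| > 0

Valid decompositions (|xy| ≤ p, |y| ≥ 1):
  • x='', y='a', z='bc'
  • x='a', y='b', z='c'
  • x='', y='ab', z='c'

Total count: 3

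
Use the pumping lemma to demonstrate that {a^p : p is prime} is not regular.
Assume for contradiction that L is regular, and let p ≥ 1 be the pumping length given by the pumping lemma.
Choose a prime q with q ≥ p (one exists because there are infinitely many primes) and let s = a^q. Then s ∈ L and |s| = q ≥ p.
By the pumping lemma, s = xyz for some x, y, z with |xy| ≤ p, |y| ≥ 1, and xy^i z ∈ L for every i ≥ 0.
Here y = a^k for some k with 1 ≤ k ≤ p, and xy^i z = a^(q + (i − 1)k) for every i ≥ 0.

Take i = q + 1: |xy^(q+1) z| = q + qk = q(k + 1).
Both factors satisfy q ≥ 2 and k + 1 ≥ 2, so q(k + 1) is composite, and xy^(q+1) z ∉ L.

This contradicts the pumping lemma, which requires xy^i z ∈ L for all i ≥ 0.
Hence L = {a^p : p is prime} is not regular. ∎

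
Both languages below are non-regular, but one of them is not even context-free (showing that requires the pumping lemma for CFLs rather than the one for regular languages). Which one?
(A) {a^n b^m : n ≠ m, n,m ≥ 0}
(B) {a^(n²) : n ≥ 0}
(B) {a^(n²) : n ≥ 0}

(B) {a^(n²) : n ≥ 0} requires the CFL pumping lemma.

- {a^n b^m : n ≠ m, n,m ≥ 0} is context-free (but not regular)
  • Can be shown non-regular with the regular pumping lemma
  • After pumping a's, we can make n = m

- {a^(n²) : n ≥ 0} is NOT context-free
  • Requires the CFL pumping lemma to prove
  • Gaps between squares grow unboundedly

The CFL pumping lemma is "stronger" in that it can prove non-membership
in the larger class of context-free languages.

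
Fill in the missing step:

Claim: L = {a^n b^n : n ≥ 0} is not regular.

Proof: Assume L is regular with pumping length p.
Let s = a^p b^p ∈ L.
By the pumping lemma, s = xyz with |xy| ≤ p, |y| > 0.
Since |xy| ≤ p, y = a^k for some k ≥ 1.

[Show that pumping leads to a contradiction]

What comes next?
Consider xy²z = a^(p+k) b^p.

Since k ≥ 1, we have p + k > p.
So xy²z has more a's than b's: (p+k) a's vs p b's.
This means xy²z ∉ L because a^n b^n requires equal counts.

This contradicts the pumping lemma which states xy²z ∈ L.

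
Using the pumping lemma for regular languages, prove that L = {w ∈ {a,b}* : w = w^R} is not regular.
Assume for contradiction that L is regular, and let p ≥ 1 be the pumping length given by the pumping lemma.
Choose s = a^p b a^p. Then s ∈ L (it reads the same in both directions) and |s| = 2p + 1 ≥ p.
By the pumping lemma, s = xyz for some x, y, z with |xy| ≤ p, |y| ≥ 1, and xy^i z ∈ L for every i ≥ 0.
Since |xy| ≤ p and the first p symbols of s are all a's, y = a^k for some k with 1 ≤ k ≤ p.

Take i = 2: xy²z = a^(p + k) b a^p.
Its reversal is a^p b a^(p + k). These differ because the block of a's before the unique b has length p + k in one and p in the other, and p + k ≠ p since k ≥ 1. So xy²z is not a palindrome, i.e. xy²z ∉ L.

This contradicts the pumping lemma, which requires xy^i z ∈ L for all i ≥ 0.
Hence L = {w ∈ {a,b}* : w = w^R} is not regular. ∎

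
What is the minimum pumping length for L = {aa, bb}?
p = 3

For a finite language L, the pumping lemma holds vacuously if p > max|s| for s ∈ L.

The longest string in L = {aa, bb} has length 2.
If p = 3, then no string s ∈ L has |s| ≥ p, so the condition is vacuously true.

The minimum pumping length is p = 3.

Why no smaller p works: for any p ≤ 2, the longest string s ∈ L has |s| = 2 ≥ p, so it would
have to be pumpable; but pumping up (i = 2, 3, ...) produces ever longer strings, which cannot all lie in the
finite language L. So the pumping property fails for every p ≤ 2.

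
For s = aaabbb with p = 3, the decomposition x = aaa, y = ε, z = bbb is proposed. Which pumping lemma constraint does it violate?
Violated: |y| > 0

The decomposition x = aaa, y = ε, z = bbb for s = aaabbb with p = 3
violates the constraint: |y| > 0

|y| = 0, but the pumping lemma requires |y| > 0 (y must be non-empty).

Pumping lemma constraints:
1. xyz = s (decomposition is valid)
2. |xy| ≤ p
3. |y| > 0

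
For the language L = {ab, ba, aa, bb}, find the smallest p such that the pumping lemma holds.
p = 3

For a finite language L, the pumping lemma holds vacuously if p > max|s| for s ∈ L.

The longest string in L = {ab, ba, aa, bb} has length 2.
If p = 3, then no string s ∈ L has |s| ≥ p, so the condition is vacuously true.

The minimum pumping length is p = 3.

Why no smaller p works: for any p ≤ 2, the longest string s ∈ L has |s| = 2 ≥ p, so it would
have to be pumpable; but pumping up (i = 2, 3, ...) produces ever longer strings, which cannot all lie in the
finite language L. So the pumping property fails for every p ≤ 2.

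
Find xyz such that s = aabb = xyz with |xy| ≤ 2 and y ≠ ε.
x = 'a', y = 'a', z = 'bb'

For s = aabb and p = 2, one valid decomposition is:
- x = 'a' (length 1)
- y = 'a' (length 1)
- z = 'bb' (length 2)

Verification:
- xyz = 'a' + 'a' + 'bb' = aabb ✓
- |xy| = 2 ≤ 2 ✓
- |y| = 1 > 0 ✓

All pumping lemma constraints are satisfied.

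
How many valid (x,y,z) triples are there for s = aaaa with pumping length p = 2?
3

For s = 'aaaa' with pumping length p = 2:

Constraints: |xy| ≤ 2, |y| > 0

Valid decompositions (|xy| ≤ p, |y| ≥ 1):
  • x='', y='a', z='aaa'
  • x='a', y='a', z='aa'
  • x='', y='aa', z='aa'

Total count: 3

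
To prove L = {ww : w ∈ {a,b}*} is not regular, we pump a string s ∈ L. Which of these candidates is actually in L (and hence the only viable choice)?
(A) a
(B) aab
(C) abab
(C) abab

The pumping lemma is applied to a string s that lies in L, so first check membership of each option:
- (A) a has odd length 1, so it cannot be written as ww and is not in L ✗
- (B) aab has odd length 3, so it cannot be written as ww and is not in L ✗
- (C) abab splits into halves ab · ab, which are equal, so it is in L (w = ab) ✓

Only (C) abab is in L, so it is the only candidate that could play the role of s.
(In a complete proof one picks s in terms of the pumping length p so that |s| ≥ p is guaranteed; a fixed string like abab illustrates the shape of such an s.)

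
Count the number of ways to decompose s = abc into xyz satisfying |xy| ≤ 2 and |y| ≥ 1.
3

For s = 'abc' with pumping length p = 2:

Constraints: |xy| ≤ 2, |y| > 0

Valid decompositions (|xy| ≤ p, |y| ≥ 1):
  • x='', y='a', z='bc'
  • x='a', y='b', z='c'
  • x='', y='ab', z='c'

Total count: 3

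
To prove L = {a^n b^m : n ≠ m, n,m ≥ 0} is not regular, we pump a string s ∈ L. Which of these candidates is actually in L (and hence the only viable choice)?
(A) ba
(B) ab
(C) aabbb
(C) aabbb

The pumping lemma is applied to a string s that lies in L, so first check membership of each option:
- (A) ba has an a after a b, so it is not of the form a^n b^m and is not in L ✗
- (B) ab = a^1 b^1 has n = m = 1, so it is not in L ✗
- (C) aabbb = a^2 b^3 with 2 ≠ 3, so it is in L ✓

Only (C) aabbb is in L, so it is the only candidate that could play the role of s.
(In a complete proof one picks s in terms of the pumping length p so that |s| ≥ p is guaranteed; a fixed string like aabbb illustrates the shape of such an s.)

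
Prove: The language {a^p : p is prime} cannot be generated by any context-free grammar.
Assume for contradiction that L is context-free, and let p ≥ 1 be the pumping length given by the pumping lemma for CFLs.
Choose a prime q with q ≥ p and let s = a^q. Then s ∈ L and |s| = q ≥ p.
By the CFL pumping lemma, s = uvxyz for some u, v, x, y, z with |vxy| ≤ p, |vy| ≥ 1, and uv^i xy^i z ∈ L for every i ≥ 0.
All symbols are a's, so only lengths matter: let k = |vy|, with 1 ≤ k ≤ p. Then |uv^i xy^i z| = q + (i − 1)k.

Take i = q + 1: the length is q + qk = q(k + 1).
Both factors satisfy q ≥ 2 and k + 1 ≥ 2, so q(k + 1) is composite and uv^(q+1) xy^(q+1) z ∉ L.

This contradicts the CFL pumping lemma, which requires uv^i xy^i z ∈ L for all i ≥ 0.
Hence L = {a^p : p is prime} is not context-free. ∎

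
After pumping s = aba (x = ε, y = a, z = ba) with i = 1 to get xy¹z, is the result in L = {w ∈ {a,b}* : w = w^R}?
Yes

xy¹z = ε · a · ba = aba.
aba reversed is aba, the same string, so it is a palindrome and is in L.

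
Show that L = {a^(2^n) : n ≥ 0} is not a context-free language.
Assume for contradiction that L is context-free, and let p ≥ 1 be the pumping length given by the pumping lemma for CFLs.
Choose s = a^(2^p). Then s ∈ L and |s| = 2^p ≥ p.
By the CFL pumping lemma, s = uvxyz for some u, v, x, y, z with |vxy| ≤ p, |vy| ≥ 1, and uv^i xy^i z ∈ L for every i ≥ 0.
All symbols are a's, so only lengths matter: let k = |vy|, with 1 ≤ k ≤ |vxy| ≤ p < 2^p.

Take i = 2: |uv²xy²z| = 2^p + k, and 2^p < 2^p + k < 2^p + 2^p = 2^(p+1).
So the length lies strictly between consecutive powers of two and is not a power of 2; uv²xy²z ∉ L.

This contradicts the CFL pumping lemma, which requires uv^i xy^i z ∈ L for all i ≥ 0.
Hence L = {a^(2^n) : n ≥ 0} is not context-free. ∎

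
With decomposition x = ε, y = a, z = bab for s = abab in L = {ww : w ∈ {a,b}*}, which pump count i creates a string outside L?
i = 2

xy²z = ε · aa · bab = aabab; aabab has odd length 5, so it cannot be written as ww and is not in L.
(Other choices also work, e.g. i = 0, 3; only i = 1 is guaranteed to stay in L since xy¹z = s.)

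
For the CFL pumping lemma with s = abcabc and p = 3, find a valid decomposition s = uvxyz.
u='ab', v='c', x='a', y='b', z='c'

For s = abcabc with pumping length p = 3:

One valid decomposition:
- u = 'ab'
- v = 'c'
- x = 'a'
- y = 'b'
- z = 'c'

Verification:
- uvxyz = 'ab' + 'c' + 'a' + 'b' + 'c' = abcabc ✓
- |vxy| = |'cab'| = 3 ≤ 3 ✓
- |vy| = |'cb'| = 2 > 0 ✓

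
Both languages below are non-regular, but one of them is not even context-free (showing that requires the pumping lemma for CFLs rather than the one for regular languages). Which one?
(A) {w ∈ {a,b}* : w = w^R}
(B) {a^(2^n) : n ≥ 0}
(B) {a^(2^n) : n ≥ 0}

(B) {a^(2^n) : n ≥ 0} requires the CFL pumping lemma.

- {w ∈ {a,b}* : w = w^R} is context-free (but not regular)
  • Can be shown non-regular with the regular pumping lemma
  • After pumping, the string is no longer symmetric

- {a^(2^n) : n ≥ 0} is NOT context-free
  • Requires the CFL pumping lemma to prove
  • Gaps between powers of 2 grow exponentially

The CFL pumping lemma is "stronger" in that it can prove non-membership
in the larger class of context-free languages.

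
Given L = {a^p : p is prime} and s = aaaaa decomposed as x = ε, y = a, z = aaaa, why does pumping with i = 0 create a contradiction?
xy⁰z = aaaa ∉ L

Pumping with i = 0 replaces y = a by y⁰ = ε:
- Original: s = xyz = aaaaa; aaaaa has length 5, which is prime, so it is in L
- Pumped: xy⁰z = ε · ε · aaaa = aaaa
- aaaa has length 4 = 2 × 2, which is not prime, so it is not in L

The pumping lemma would require xy⁰z ∈ L, so this decomposition yields a contradiction.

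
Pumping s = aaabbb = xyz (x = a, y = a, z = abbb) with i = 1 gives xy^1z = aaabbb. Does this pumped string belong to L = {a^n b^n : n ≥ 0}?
Yes

xy¹z = a · a · abbb = aaabbb.
aaabbb = a^3 b^3 has equal counts (3 = 3), so it is in L.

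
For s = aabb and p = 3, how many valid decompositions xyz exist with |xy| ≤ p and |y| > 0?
6

For s = 'aabb' with pumping length p = 3:

Constraints: |xy| ≤ 3, |y| > 0

Valid decompositions (|xy| ≤ p, |y| ≥ 1):
  • x='', y='a', z='abb'
  • x='a', y='a', z='bb'
  • x='', y='aa', z='bb'
  • x='aa', y='b', z='b'
  • x='a', y='ab', z='b'
  • x='', y='aab', z='b'

Total count: 6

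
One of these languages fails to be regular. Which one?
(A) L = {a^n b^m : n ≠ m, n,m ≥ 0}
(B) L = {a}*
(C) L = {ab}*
(A) {a^n b^m : n ≠ m, n,m ≥ 0}

(A) L = {a^n b^m : n ≠ m, n,m ≥ 0} is NOT regular.

The pumping lemma can be used to prove this:
After pumping a's, we can make n = m

The other languages are regular because they can be recognized by finite automata.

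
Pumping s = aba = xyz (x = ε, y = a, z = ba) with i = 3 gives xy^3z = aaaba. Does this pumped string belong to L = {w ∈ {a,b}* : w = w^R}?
No

xy³z = ε · aaa · ba = aaaba.
aaaba reversed is abaaa ≠ aaaba, so it is not a palindrome and is not in L.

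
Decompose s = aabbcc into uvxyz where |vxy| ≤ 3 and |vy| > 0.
u='aa', v='b', x='b', y='c', z='c'

For s = aabbcc with pumping length p = 3:

One valid decomposition:
- u = 'aa'
- v = 'b'
- x = 'b'
- y = 'c'
- z = 'c'

Verification:
- uvxyz = 'aa' + 'b' + 'b' + 'c' + 'c' = aabbcc ✓
- |vxy| = |'bbc'| = 3 ≤ 3 ✓
- |vy| = |'bc'| = 2 > 0 ✓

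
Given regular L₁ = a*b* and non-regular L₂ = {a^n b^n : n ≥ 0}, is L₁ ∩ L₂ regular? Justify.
No — L₁ ∩ L₂ is not regular.

Every string a^n b^n already lies in a*b*, so L₁ ∩ L₂ = {a^n b^n : n ≥ 0} = L₂ itself, which is the standard non-regular language (pump s = a^p b^p).

Note that the bare facts "L₁ regular, L₂ non-regular" do not settle the question by themselves: the closure of regular languages under ∪, ∩, complement and difference applies only when BOTH operands are regular. With a non-regular operand the result can come out regular or non-regular depending on the specific languages, so one has to work out L₁ ∩ L₂ for this particular pair, as above.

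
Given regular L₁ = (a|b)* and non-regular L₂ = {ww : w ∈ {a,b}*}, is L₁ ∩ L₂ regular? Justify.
No — L₁ ∩ L₂ is not regular.

(a|b)* is all strings over {a,b}, so L₁ ∩ L₂ = {ww : w ∈ {a,b}*} = L₂ itself, which is not regular (pump s = a^p b a^p b).

Note that the bare facts "L₁ regular, L₂ non-regular" do not settle the question by themselves: the closure of regular languages under ∪, ∩, complement and difference applies only when BOTH operands are regular. With a non-regular operand the result can come out regular or non-regular depending on the specific languages, so one has to work out L₁ ∩ L₂ for this particular pair, as above.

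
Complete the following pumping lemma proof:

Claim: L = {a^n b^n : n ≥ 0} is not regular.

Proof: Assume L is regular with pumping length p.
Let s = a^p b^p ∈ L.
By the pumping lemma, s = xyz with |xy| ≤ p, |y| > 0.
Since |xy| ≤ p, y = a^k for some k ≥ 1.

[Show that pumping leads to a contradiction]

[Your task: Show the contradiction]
Consider xy²z = a^(p+k) b^p.

Since k ≥ 1, we have p + k > p.
So xy²z has more a's than b's: (p+k) a's vs p b's.
This means xy²z ∉ L because a^n b^n requires equal counts.

This contradicts the pumping lemma which states xy²z ∈ L.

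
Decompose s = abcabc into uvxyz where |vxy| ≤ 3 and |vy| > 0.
u='ab', v='c', x='a', y='b', z='c'

For s = abcabc with pumping length p = 3:

One valid decomposition:
- u = 'ab'
- v = 'c'
- x = 'a'
- y = 'b'
- z = 'c'

Verification:
- uvxyz = 'ab' + 'c' + 'a' + 'b' + 'c' = abcabc ✓
- |vxy| = |'cab'| = 3 ≤ 3 ✓
- |vy| = |'cb'| = 2 > 0 ✓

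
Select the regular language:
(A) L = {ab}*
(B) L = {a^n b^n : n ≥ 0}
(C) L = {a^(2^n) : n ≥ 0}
(A) {ab}*

(A) L = {ab}* is regular.

This can be recognized by a finite automaton (DFA/NFA).
Regular expressions like {ab}* define regular languages.

The other choices are not regular:
- {a^n b^n : n ≥ 0}: After pumping, the number of a's and b's become unequal
- {a^(2^n) : n ≥ 0}: After pumping, length is no longer a power of 2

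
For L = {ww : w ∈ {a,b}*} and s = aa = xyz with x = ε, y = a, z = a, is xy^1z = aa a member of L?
Yes

xy¹z = ε · a · a = aa.
aa splits into halves a · a, which are equal, so it is in L (w = a).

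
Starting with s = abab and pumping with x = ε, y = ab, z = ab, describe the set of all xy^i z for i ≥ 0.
{xy^i z : i ≥ 0} = {(ab)^(i+1) : i ≥ 0} = {ab, abab, ababab, ...}

With x = ε, y = ab, z = ab: Pumping 'ab' gives strings of alternating a's and b's.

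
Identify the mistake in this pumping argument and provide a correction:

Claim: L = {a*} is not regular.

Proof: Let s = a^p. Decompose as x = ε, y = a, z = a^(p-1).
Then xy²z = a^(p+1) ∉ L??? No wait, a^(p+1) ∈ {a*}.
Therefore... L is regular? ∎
Error: The proof attempts to show a*  is not regular, but a* IS regular!

Correction: a* is a regular language (recognized by a simple DFA with one accepting state and self-loop on 'a'). The pumping lemma can only prove non-regularity, not regularity. For regular languages, pumping always works.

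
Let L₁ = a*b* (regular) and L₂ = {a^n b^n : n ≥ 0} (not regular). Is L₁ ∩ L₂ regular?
No — L₁ ∩ L₂ is not regular.

Every string a^n b^n already lies in a*b*, so L₁ ∩ L₂ = {a^n b^n : n ≥ 0} = L₂ itself, which is the standard non-regular language (pump s = a^p b^p).

Note that the bare facts "L₁ regular, L₂ non-regular" do not settle the question by themselves: the closure of regular languages under ∪, ∩, complement and difference applies only when BOTH operands are regular. With a non-regular operand the result can come out regular or non-regular depending on the specific languages, so one has to work out L₁ ∩ L₂ for this particular pair, as above.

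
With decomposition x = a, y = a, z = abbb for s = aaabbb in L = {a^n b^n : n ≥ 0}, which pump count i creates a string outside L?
i = 3

xy³z = a · aaa · abbb = aaaaabbb; aaaaabbb has 5 a's and 3 b's; 5 ≠ 3, so it is not in L.
(Other choices also work, e.g. i = 0, 2; only i = 1 is guaranteed to stay in L since xy¹z = s.)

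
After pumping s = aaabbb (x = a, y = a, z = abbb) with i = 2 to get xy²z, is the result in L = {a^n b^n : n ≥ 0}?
No

xy²z = a · aa · abbb = aaaabbb.
aaaabbb has 4 a's and 3 b's; 4 ≠ 3, so it is not in L.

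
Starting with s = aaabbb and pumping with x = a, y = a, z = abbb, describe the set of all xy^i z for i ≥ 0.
{xy^i z : i ≥ 0} = {a^(2+i) b^3 : i ≥ 0} = {aabbb, aaabbb, aaaabbb, ...}

With x = a, y = a, z = abbb: Starting with aaabbb and pumping the second 'a', we get strings with 2+i a's followed by 3 b's for i = 0, 1, 2, ...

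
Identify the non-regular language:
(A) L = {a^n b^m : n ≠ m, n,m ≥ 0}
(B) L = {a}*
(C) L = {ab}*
(A) {a^n b^m : n ≠ m, n,m ≥ 0}

(A) L = {a^n b^m : n ≠ m, n,m ≥ 0} is NOT regular.

The pumping lemma can be used to prove this:
After pumping a's, we can make n = m

The other languages are regular because they can be recognized by finite automata.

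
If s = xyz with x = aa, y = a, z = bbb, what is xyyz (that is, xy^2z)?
aaaabbb

Given x = 'aa', y = 'a', z = 'bbb' and i = 2:

xy^2z = x + y·y·...·y (2 times) + z
       = 'aa' + 'a'^2 + 'bbb'
       = 'aa' + 'aa' + 'bbb'
       = 'aaaabbb'

The pumped string is 'aaaabbb' with length 7.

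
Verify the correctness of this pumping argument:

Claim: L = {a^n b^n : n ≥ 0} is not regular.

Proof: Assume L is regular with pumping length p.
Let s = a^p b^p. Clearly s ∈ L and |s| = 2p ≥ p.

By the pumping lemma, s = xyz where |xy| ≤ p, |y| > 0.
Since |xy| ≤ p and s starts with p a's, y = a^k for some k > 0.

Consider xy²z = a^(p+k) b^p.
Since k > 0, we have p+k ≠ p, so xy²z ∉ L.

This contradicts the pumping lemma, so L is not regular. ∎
The proof is correct.

This proof is valid because:
1. The string s = a^p b^p is correctly in L
2. The decomposition analysis is correct: y must consist only of a's
3. The contradiction is valid: pumping increases a's but not b's
4. The conclusion follows logically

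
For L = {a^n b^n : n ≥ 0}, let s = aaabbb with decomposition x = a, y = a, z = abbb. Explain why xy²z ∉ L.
xy²z = aaaabbb ∉ L

Pumping with i = 2 replaces y = a by y² = aa:
- Original: s = xyz = aaabbb; aaabbb = a^3 b^3 has equal counts (3 = 3), so it is in L
- Pumped: xy²z = a · aa · abbb = aaaabbb
- aaaabbb has 4 a's and 3 b's; 4 ≠ 3, so it is not in L

The pumping lemma would require xy²z ∈ L, so this decomposition yields a contradiction.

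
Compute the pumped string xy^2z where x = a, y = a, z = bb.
aaabb

Given x = 'a', y = 'a', z = 'bb' and i = 2:

xy^2z = x + y·y·...·y (2 times) + z
       = 'a' + 'a'^2 + 'bb'
       = 'a' + 'aa' + 'bb'
       = 'aaabb'

The pumped string is 'aaabb' with length 5.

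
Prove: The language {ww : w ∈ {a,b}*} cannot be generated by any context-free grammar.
Assume for contradiction that L is context-free, and let p ≥ 1 be the pumping length given by the pumping lemma for CFLs.
Choose s = a^p b^p a^p b^p. Then s ∈ L (take w = a^p b^p) and |s| = 4p ≥ p.
By the CFL pumping lemma, s = uvxyz for some u, v, x, y, z with |vxy| ≤ p, |vy| ≥ 1, and uv^i xy^i z ∈ L for every i ≥ 0.

Write s as four blocks A₁ B₁ A₂ B₂ with A₁ = A₂ = a^p and B₁ = B₂ = b^p. Since |vxy| ≤ p, the window vxy lies inside at most two adjacent blocks. Take i = 0 and let t = uxz, so |t| = 4p − |vy| with 1 ≤ |vy| ≤ p. If |t| is odd, t ∉ L immediately, so assume |vy| is even (hence |vy| ≥ 2) and |t|/2 = 2p − |vy|/2, which satisfies p ≤ |t|/2 ≤ 2p − 1.

Case 1 (vxy inside A₁B₁): t = a^(p−j) b^(p−l) a^p b^p with j + l = |vy|. The second half of t has length < 2p, so it is a suffix of the trailing a^p b^p and ends in b; the first half is a^(p−j) b^(p−l) a^((j+l)/2), which ends in a because (j+l)/2 ≥ 1. The halves differ, so t ∉ L.

Case 2 (vxy inside B₁A₂, straddling the middle): t = a^p b^(p−j) a^(p−l) b^p with j + l = |vy|. If t = ww, then w is a prefix of t of length ≥ p, so w begins with a^p; and w is a suffix of t of length ≥ p, so w ends with b^p. That forces |w| ≥ 2p, contradicting |w| = |t|/2 ≤ 2p − 1. So t ∉ L.

Case 3 (vxy inside A₂B₂): t = a^p b^p a^(p−j) b^(p−l) with j + l = |vy|. The first half of t is a prefix of a^p b^p, so it begins with a; the second half is b^((j+l)/2) a^(p−j) b^(p−l), which begins with b. The halves differ, so t ∉ L.

In every case uv⁰xy⁰z = uxz ∉ L.

This contradicts the CFL pumping lemma, which requires uv^i xy^i z ∈ L for all i ≥ 0.
Hence L = {ww : w ∈ {a,b}*} is not context-free. ∎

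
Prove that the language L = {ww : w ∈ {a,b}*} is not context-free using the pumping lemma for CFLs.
Assume for contradiction that L is context-free, and let p ≥ 1 be the pumping length given by the pumping lemma for CFLs.
Choose s = a^p b^p a^p b^p. Then s ∈ L (take w = a^p b^p) and |s| = 4p ≥ p.
By the CFL pumping lemma, s = uvxyz for some u, v, x, y, z with |vxy| ≤ p, |vy| ≥ 1, and uv^i xy^i z ∈ L for every i ≥ 0.

Write s as four blocks A₁ B₁ A₂ B₂ with A₁ = A₂ = a^p and B₁ = B₂ = b^p. Since |vxy| ≤ p, the window vxy lies inside at most two adjacent blocks. Take i = 0 and let t = uxz, so |t| = 4p − |vy| with 1 ≤ |vy| ≤ p. If |t| is odd, t ∉ L immediately, so assume |vy| is even (hence |vy| ≥ 2) and |t|/2 = 2p − |vy|/2, which satisfies p ≤ |t|/2 ≤ 2p − 1.

Case 1 (vxy inside A₁B₁): t = a^(p−j) b^(p−l) a^p b^p with j + l = |vy|. The second half of t has length < 2p, so it is a suffix of the trailing a^p b^p and ends in b; the first half is a^(p−j) b^(p−l) a^((j+l)/2), which ends in a because (j+l)/2 ≥ 1. The halves differ, so t ∉ L.

Case 2 (vxy inside B₁A₂, straddling the middle): t = a^p b^(p−j) a^(p−l) b^p with j + l = |vy|. If t = ww, then w is a prefix of t of length ≥ p, so w begins with a^p; and w is a suffix of t of length ≥ p, so w ends with b^p. That forces |w| ≥ 2p, contradicting |w| = |t|/2 ≤ 2p − 1. So t ∉ L.

Case 3 (vxy inside A₂B₂): t = a^p b^p a^(p−j) b^(p−l) with j + l = |vy|. The first half of t is a prefix of a^p b^p, so it begins with a; the second half is b^((j+l)/2) a^(p−j) b^(p−l), which begins with b. The halves differ, so t ∉ L.

In every case uv⁰xy⁰z = uxz ∉ L.

This contradicts the CFL pumping lemma, which requires uv^i xy^i z ∈ L for all i ≥ 0.
Hence L = {ww : w ∈ {a,b}*} is not context-free. ∎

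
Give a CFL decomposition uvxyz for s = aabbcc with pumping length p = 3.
u='aa', v='b', x='b', y='c', z='c'

For s = aabbcc with pumping length p = 3:

One valid decomposition:
- u = 'aa'
- v = 'b'
- x = 'b'
- y = 'c'
- z = 'c'

Verification:
- uvxyz = 'aa' + 'b' + 'b' + 'c' + 'c' = aabbcc ✓
- |vxy| = |'bbc'| = 3 ≤ 3 ✓
- |vy| = |'bc'| = 2 > 0 ✓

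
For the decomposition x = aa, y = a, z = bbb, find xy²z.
aaaabbb

Given x = 'aa', y = 'a', z = 'bbb' and i = 2:

xy^2z = x + y·y·...·y (2 times) + z
       = 'aa' + 'a'^2 + 'bbb'
       = 'aa' + 'aa' + 'bbb'
       = 'aaaabbb'

The pumped string is 'aaaabbb' with length 7.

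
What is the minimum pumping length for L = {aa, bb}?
p = 3

For a finite language L, the pumping lemma holds vacuously if p > max|s| for s ∈ L.

The longest string in L = {aa, bb} has length 2.
If p = 3, then no string s ∈ L has |s| ≥ p, so the condition is vacuously true.

The minimum pumping length is p = 3.

Why no smaller p works: for any p ≤ 2, the longest string s ∈ L has |s| = 2 ≥ p, so it would
have to be pumpable; but pumping up (i = 2, 3, ...) produces ever longer strings, which cannot all lie in the
finite language L. So the pumping property fails for every p ≤ 2.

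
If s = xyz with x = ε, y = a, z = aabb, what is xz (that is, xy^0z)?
aabb

Given x = '', y = 'a', z = 'aabb' and i = 0:

xy^0z = x + y·y·...·y (0 times) + z
       = '' + 'a'^0 + 'aabb'
       = '' + '' + 'aabb'
       = 'aabb'

The pumped string is 'aabb' with length 4.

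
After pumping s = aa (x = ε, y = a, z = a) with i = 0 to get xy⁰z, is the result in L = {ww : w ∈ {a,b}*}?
No

xy⁰z = ε · ε · a = a.
a has odd length 1, so it cannot be written as ww and is not in L.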